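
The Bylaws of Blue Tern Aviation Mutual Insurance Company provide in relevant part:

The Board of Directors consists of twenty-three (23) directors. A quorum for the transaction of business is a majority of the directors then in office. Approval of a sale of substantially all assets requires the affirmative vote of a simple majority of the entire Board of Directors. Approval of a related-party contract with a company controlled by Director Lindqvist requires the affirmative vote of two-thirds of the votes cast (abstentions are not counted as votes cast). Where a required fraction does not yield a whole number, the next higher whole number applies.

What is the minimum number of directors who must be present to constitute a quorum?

A majority of 23 is 12.

12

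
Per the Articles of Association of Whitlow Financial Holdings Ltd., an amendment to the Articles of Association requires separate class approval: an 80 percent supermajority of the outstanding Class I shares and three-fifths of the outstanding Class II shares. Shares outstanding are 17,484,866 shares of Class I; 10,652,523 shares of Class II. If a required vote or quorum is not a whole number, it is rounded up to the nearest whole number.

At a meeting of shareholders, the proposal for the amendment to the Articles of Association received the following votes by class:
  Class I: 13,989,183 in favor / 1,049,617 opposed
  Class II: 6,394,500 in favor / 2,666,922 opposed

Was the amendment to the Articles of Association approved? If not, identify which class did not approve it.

Approved — every class gave the required vote.

Class I: 4/5 of 17484866 = 13987892.80, rounded up to 13987893; 13,987,893 required, 13,989,183 in favor — approved.
Class II: 3/5 of 10652523 = 6391513.80, rounded up to 6391514; 6,391,514 required, 6,394,500 in favor — approved.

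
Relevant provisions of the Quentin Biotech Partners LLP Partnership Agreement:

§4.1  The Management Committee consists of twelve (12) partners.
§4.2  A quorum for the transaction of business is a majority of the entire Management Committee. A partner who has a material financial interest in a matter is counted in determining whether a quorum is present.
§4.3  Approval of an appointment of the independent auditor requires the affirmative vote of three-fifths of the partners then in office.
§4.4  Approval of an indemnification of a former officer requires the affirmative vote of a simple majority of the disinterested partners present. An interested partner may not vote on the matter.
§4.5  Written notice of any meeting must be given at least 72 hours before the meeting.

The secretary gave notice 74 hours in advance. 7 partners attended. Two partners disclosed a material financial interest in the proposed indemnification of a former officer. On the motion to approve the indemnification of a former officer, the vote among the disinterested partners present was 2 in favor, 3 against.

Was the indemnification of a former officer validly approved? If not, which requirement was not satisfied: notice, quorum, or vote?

Notice: 74 hours given; 72 required (74 ≥ 72). Satisfied.
Quorum: 7 present (interested partners count toward quorum); quorum is 7. Satisfied.
Vote: the indemnification of a former officer requires a majority of the disinterested partners present (7 − 2 = 5). A majority of 5 is 3, so 3 affirmative votes are needed; 2 voted in favor. Not satisfied.

Invalid — vote requirement not satisfied.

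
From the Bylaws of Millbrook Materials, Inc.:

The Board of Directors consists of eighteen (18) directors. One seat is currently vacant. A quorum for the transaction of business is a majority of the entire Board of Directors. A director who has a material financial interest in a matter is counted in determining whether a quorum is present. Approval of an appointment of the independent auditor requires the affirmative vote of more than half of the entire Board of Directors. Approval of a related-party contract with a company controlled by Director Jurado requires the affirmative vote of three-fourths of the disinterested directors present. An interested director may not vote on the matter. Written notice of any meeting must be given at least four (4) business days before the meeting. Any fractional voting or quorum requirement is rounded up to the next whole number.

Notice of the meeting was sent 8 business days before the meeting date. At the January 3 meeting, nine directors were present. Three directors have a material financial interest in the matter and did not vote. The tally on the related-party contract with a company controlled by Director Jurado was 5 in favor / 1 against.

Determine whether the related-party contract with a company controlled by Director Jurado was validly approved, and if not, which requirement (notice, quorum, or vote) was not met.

Invalid — quorum requirement not satisfied.

Notice: 8 business days given; 4 required (8 ≥ 4). Satisfied.
Quorum: 9 present (interested directors count toward quorum); quorum is 10. Not satisfied.
Vote: the related-party contract with a company controlled by Director Jurado requires three-fourths of the disinterested directors present (9 − 3 = 6). 3/4 of 6 = 4.50, rounded up to 5, so 5 affirmative votes are needed; 5 voted in favor. Satisfied. (Moot — without a quorum no business can be validly transacted.)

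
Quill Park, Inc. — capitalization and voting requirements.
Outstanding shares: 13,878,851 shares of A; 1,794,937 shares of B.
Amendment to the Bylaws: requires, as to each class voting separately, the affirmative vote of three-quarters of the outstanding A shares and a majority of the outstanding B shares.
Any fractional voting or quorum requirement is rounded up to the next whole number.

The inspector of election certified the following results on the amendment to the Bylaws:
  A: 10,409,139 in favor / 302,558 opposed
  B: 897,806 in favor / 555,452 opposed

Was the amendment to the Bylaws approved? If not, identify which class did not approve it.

A: 3/4 of 13878851 = 10409138.25, rounded up to 10409139; 10,409,139 required, 10,409,139 in favor — approved.
B: a majority of 1794937 is 897469; 897,469 required, 897,806 in favor — approved.

Approved — every class gave the required vote.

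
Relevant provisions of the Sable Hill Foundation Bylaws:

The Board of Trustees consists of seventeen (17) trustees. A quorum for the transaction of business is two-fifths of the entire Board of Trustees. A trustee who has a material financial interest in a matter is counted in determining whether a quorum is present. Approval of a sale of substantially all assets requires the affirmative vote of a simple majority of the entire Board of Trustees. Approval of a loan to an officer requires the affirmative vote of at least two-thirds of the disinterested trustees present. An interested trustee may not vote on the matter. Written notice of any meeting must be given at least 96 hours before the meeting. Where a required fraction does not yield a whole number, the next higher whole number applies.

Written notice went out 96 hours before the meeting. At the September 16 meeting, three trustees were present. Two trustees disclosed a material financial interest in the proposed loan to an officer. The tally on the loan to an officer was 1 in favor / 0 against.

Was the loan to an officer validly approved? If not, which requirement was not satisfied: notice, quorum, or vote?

Invalid — quorum requirement not satisfied.

Notice: 96 hours given; 96 required (96 ≥ 96). Satisfied.
Quorum: 3 present (interested trustees count toward quorum); quorum is 7. Not satisfied.
Vote: the loan to an officer requires two-thirds of the disinterested trustees present (3 − 2 = 1). 2/3 of 1 = 0.67, rounded up to 1, so 1 affirmative vote is needed; 1 voted in favor. Satisfied. (Moot — without a quorum no business can be validly transacted.)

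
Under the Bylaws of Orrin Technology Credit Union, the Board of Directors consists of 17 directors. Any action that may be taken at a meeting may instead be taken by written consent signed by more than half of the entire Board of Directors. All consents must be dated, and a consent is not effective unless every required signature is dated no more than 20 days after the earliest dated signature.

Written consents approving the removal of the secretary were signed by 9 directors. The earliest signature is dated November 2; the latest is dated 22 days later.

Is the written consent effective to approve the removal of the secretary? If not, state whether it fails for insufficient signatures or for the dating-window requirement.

Not effective — dating-window requirement not satisfied.

Signatures required: more than half of 17 — a majority of 17 is 9, so 9 needed; 9 signed. Sufficient.
Dating window: the latest signature is 22 days after the earliest; the limit is 20 days. Outside the window.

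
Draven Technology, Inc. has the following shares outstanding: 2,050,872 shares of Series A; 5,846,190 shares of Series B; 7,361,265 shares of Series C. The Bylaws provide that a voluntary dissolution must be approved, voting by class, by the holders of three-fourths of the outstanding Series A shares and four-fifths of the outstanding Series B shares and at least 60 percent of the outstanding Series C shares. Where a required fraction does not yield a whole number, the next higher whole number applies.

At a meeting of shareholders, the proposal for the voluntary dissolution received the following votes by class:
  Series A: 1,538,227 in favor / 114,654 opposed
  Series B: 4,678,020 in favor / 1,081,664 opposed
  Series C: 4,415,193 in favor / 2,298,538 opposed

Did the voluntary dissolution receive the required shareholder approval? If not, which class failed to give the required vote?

Not approved — the Series C shares did not give the required vote.

Series A: 3/4 of 2050872 = 1538154; 1,538,154 required, 1,538,227 in favor — approved.
Series B: 4/5 of 5846190 = 4676952; 4,676,952 required, 4,678,020 in favor — approved.
Series C: 3/5 of 7361265 = 4416759; 4,416,759 required, 4,415,193 in favor — not approved.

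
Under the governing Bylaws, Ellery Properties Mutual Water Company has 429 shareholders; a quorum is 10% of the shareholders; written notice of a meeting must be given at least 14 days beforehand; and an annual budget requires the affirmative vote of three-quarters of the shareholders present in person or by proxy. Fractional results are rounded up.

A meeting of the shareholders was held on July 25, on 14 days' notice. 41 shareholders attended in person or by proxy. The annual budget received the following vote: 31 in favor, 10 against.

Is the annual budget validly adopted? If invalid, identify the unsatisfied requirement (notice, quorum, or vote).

Invalid — quorum requirement not satisfied.

Notice: 14 days given; 14 required. Satisfied.
Quorum: 10% of 429 = 42.90, rounded up to 43; 41 present. Not satisfied.
Vote: requires three-fourths of those present (41); 3/4 of 41 = 30.75, rounded up to 31, so 31 needed; 31 in favor. Satisfied.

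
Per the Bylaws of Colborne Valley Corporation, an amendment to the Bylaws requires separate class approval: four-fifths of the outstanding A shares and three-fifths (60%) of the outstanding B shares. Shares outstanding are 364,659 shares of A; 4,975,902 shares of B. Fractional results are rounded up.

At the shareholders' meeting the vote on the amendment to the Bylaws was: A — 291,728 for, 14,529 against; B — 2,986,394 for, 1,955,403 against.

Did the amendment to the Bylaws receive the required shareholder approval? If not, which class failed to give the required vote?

A: 4/5 of 364659 = 291727.20, rounded up to 291728; 291,728 required, 291,728 in favor — approved.
B: 3/5 of 4975902 = 2985541.20, rounded up to 2985542; 2,985,542 required, 2,986,394 in favor — approved.

Approved — every class gave the required vote.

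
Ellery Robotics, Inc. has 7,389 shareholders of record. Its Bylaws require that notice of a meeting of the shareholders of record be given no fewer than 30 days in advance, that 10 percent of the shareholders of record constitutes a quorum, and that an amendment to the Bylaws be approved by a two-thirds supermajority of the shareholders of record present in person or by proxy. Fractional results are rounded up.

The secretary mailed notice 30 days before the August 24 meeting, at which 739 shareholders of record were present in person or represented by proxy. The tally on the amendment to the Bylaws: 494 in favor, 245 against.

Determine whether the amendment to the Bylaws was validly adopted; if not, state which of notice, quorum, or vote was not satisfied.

Notice: 30 days given; 30 required. Satisfied.
Quorum: 10% of 7,389 = 738.90, rounded up to 739; 739 present. Satisfied.
Vote: requires two-thirds of those present (739); 2/3 of 739 = 492.67, rounded up to 493, so 493 needed; 494 in favor. Satisfied.

Valid — all requirements satisfied.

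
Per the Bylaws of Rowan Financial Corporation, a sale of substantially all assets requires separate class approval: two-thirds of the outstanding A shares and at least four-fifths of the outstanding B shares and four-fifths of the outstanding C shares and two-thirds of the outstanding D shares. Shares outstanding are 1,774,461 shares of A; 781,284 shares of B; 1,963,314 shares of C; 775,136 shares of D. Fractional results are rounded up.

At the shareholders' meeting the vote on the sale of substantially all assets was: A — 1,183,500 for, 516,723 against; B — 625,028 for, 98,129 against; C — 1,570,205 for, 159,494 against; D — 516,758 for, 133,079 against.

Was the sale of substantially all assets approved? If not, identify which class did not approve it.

Not approved — the C shares did not give the required vote.

A: 2/3 of 1774461 = 1182974; 1,182,974 required, 1,183,500 in favor — approved.
B: 4/5 of 781284 = 625027.20, rounded up to 625028; 625,028 required, 625,028 in favor — approved.
C: 4/5 of 1963314 = 1570651.20, rounded up to 1570652; 1,570,652 required, 1,570,205 in favor — not approved.
D: 2/3 of 775136 = 516757.33, rounded up to 516758; 516,758 required, 516,758 in favor — approved.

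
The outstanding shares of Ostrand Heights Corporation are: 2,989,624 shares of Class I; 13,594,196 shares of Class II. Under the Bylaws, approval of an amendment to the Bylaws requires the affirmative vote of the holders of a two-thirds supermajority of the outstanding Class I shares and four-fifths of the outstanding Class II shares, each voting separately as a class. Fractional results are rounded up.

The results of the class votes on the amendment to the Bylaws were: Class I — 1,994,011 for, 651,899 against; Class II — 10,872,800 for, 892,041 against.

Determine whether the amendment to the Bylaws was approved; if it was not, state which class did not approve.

Class I: 2/3 of 2989624 = 1993082.67, rounded up to 1993083; 1,993,083 required, 1,994,011 in favor — approved.
Class II: 4/5 of 13594196 = 10875356.80, rounded up to 10875357; 10,875,357 required, 10,872,800 in favor — not approved.

Not approved — the Class II shares did not give the required vote.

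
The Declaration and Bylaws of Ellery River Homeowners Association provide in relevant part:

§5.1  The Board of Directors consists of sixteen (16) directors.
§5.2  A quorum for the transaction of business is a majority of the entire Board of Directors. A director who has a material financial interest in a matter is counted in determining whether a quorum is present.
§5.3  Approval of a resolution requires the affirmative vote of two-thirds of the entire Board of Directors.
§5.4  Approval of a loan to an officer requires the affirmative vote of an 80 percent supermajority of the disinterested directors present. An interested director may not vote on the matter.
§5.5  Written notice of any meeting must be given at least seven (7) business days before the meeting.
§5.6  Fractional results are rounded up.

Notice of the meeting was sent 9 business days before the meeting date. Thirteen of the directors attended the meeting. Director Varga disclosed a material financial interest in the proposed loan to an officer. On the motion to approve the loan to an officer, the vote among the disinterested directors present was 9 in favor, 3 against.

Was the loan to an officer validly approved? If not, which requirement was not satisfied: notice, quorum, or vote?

Invalid — vote requirement not satisfied.

Notice: 9 business days given; 7 required (9 ≥ 7). Satisfied.
Quorum: 13 present (interested directors count toward quorum); quorum is 9. Satisfied.
Vote: the loan to an officer requires four-fifths of the disinterested directors present (13 − 1 = 12). 4/5 of 12 = 9.60, rounded up to 10, so 10 affirmative votes are needed; 9 voted in favor. Not satisfied.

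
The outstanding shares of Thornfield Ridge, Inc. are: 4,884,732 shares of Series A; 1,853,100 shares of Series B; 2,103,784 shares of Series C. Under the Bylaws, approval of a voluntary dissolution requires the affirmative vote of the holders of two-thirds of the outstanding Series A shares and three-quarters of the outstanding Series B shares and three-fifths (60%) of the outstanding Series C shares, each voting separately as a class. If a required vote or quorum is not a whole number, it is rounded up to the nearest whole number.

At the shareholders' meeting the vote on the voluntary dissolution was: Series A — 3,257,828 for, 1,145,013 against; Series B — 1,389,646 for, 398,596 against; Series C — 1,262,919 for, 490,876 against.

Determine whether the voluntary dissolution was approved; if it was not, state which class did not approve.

Not approved — the Series B shares did not give the required vote.

Series A: 2/3 of 4884732 = 3256488; 3,256,488 required, 3,257,828 in favor — approved.
Series B: 3/4 of 1853100 = 1389825; 1,389,825 required, 1,389,646 in favor — not approved.
Series C: 3/5 of 2103784 = 1262270.40, rounded up to 1262271; 1,262,271 required, 1,262,919 in favor — approved.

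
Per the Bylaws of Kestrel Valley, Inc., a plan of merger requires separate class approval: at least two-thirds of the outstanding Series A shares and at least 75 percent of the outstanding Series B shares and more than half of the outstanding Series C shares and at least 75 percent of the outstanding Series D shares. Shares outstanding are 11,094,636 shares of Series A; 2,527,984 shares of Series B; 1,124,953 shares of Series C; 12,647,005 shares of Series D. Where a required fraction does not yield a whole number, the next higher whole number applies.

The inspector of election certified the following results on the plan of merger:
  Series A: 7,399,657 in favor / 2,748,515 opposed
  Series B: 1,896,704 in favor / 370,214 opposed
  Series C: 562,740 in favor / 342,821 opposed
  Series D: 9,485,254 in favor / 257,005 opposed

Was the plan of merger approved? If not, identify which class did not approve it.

Series A: 2/3 of 11094636 = 7396424; 7,396,424 required, 7,399,657 in favor — approved.
Series B: 3/4 of 2527984 = 1895988; 1,895,988 required, 1,896,704 in favor — approved.
Series C: a majority of 1124953 is 562477; 562,477 required, 562,740 in favor — approved.
Series D: 3/4 of 12647005 = 9485253.75, rounded up to 9485254; 9,485,254 required, 9,485,254 in favor — approved.

Approved — every class gave the required vote.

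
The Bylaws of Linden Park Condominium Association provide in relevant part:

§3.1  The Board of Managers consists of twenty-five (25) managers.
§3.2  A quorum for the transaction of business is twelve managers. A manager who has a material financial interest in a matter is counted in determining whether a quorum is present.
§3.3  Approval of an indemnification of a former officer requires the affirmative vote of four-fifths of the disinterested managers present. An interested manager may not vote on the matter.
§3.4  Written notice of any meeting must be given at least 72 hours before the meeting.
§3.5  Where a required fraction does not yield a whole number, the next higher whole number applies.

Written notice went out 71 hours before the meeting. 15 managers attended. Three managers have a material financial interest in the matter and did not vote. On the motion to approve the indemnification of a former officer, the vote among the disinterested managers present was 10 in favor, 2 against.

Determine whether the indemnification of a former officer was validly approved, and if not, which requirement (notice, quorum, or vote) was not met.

Notice: 71 hours given; 72 required (71 < 72). Not satisfied.
Quorum: 15 present (interested managers count toward quorum); quorum is 12. Satisfied.
Vote: the indemnification of a former officer requires four-fifths of the disinterested managers present (15 − 3 = 12). 4/5 of 12 = 9.60, rounded up to 10, so 10 affirmative votes are needed; 10 voted in favor. Satisfied.

Invalid — notice requirement not satisfied.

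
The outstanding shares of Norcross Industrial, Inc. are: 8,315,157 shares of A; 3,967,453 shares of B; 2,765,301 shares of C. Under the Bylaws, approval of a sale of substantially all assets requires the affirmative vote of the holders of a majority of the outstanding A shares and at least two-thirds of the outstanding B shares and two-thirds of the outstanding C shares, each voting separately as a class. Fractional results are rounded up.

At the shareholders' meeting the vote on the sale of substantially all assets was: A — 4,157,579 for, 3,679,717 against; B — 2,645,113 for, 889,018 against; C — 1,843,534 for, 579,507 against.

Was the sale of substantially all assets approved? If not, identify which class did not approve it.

A: a majority of 8315157 is 4157579; 4,157,579 required, 4,157,579 in favor — approved.
B: 2/3 of 3967453 = 2644968.67, rounded up to 2644969; 2,644,969 required, 2,645,113 in favor — approved.
C: 2/3 of 2765301 = 1843534; 1,843,534 required, 1,843,534 in favor — approved.

Approved — every class gave the required vote.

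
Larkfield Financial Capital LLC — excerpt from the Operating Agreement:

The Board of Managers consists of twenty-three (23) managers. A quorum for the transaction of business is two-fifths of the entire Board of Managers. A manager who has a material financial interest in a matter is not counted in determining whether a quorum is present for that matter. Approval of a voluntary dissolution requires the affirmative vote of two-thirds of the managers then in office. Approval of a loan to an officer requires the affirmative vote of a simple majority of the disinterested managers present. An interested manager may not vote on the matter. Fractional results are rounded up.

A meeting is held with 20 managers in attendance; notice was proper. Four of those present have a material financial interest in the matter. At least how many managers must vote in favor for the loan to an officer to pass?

9

The loan to an officer requires a majority of the disinterested managers present (20 − 4 = 16).
A majority of 16 is 9.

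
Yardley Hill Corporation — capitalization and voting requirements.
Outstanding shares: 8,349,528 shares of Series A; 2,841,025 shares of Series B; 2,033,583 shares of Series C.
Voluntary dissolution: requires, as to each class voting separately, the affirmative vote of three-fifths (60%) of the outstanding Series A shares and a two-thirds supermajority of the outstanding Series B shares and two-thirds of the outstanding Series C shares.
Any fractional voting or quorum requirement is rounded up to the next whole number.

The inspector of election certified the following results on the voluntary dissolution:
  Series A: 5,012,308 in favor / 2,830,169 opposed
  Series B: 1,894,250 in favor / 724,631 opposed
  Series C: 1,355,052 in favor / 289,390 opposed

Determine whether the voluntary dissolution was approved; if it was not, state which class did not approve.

Not approved — the Series C shares did not give the required vote.

Series A: 3/5 of 8349528 = 5009716.80, rounded up to 5009717; 5,009,717 required, 5,012,308 in favor — approved.
Series B: 2/3 of 2841025 = 1894016.67, rounded up to 1894017; 1,894,017 required, 1,894,250 in favor — approved.
Series C: 2/3 of 2033583 = 1355722; 1,355,722 required, 1,355,052 in favor — not approved.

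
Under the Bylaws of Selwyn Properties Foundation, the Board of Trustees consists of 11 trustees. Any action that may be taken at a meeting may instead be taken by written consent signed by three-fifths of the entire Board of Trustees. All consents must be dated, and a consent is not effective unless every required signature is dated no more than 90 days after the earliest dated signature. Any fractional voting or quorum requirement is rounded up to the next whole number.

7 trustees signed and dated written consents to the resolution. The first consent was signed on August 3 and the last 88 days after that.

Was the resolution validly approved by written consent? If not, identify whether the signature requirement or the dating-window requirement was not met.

Signatures required: three-fifths of 11 — 3/5 of 11 = 6.60, rounded up to 7, so 7 needed; 7 signed. Sufficient.
Dating window: the latest signature is 88 days after the earliest; the limit is 90 days. Within the window.

Effective — both the signature and dating-window requirements are satisfied.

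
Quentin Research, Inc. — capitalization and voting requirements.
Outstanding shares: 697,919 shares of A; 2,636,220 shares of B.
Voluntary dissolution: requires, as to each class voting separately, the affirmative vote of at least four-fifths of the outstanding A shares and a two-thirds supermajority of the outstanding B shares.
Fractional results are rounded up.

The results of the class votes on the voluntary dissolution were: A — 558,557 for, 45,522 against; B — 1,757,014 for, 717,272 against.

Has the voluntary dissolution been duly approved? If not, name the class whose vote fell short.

A: 4/5 of 697919 = 558335.20, rounded up to 558336; 558,336 required, 558,557 in favor — approved.
B: 2/3 of 2636220 = 1757480; 1,757,480 required, 1,757,014 in favor — not approved.

Not approved — the B shares did not give the required vote.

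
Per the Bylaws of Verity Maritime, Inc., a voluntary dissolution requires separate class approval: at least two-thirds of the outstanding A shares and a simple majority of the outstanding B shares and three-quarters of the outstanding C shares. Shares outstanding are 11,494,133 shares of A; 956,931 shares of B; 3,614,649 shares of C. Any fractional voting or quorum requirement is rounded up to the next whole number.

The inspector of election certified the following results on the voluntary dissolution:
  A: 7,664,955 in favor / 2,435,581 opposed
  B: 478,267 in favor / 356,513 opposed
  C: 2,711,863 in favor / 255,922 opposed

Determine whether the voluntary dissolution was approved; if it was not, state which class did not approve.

Not approved — the B shares did not give the required vote.

A: 2/3 of 11494133 = 7662755.33, rounded up to 7662756; 7,662,756 required, 7,664,955 in favor — approved.
B: a majority of 956931 is 478466; 478,466 required, 478,267 in favor — not approved.
C: 3/4 of 3614649 = 2710986.75, rounded up to 2710987; 2,710,987 required, 2,711,863 in favor — approved.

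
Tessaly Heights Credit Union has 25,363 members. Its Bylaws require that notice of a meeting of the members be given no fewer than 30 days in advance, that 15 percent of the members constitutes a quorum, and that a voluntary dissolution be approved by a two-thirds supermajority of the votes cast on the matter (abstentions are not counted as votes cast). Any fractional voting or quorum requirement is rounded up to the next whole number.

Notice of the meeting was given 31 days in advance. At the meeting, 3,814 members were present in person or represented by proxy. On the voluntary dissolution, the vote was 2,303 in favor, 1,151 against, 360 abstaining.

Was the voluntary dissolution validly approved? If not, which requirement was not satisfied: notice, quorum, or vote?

Notice: 31 days given; 30 required. Satisfied.
Quorum: 15% of 25,363 = 3,804.45, rounded up to 3,805; 3,814 present. Satisfied.
Vote: requires two-thirds of the votes cast (3,814 − 360 abstaining = 3,454); 2/3 of 3454 = 2302.67, rounded up to 2303, so 2,303 needed; 2,303 in favor. Satisfied.

Valid — all requirements satisfied.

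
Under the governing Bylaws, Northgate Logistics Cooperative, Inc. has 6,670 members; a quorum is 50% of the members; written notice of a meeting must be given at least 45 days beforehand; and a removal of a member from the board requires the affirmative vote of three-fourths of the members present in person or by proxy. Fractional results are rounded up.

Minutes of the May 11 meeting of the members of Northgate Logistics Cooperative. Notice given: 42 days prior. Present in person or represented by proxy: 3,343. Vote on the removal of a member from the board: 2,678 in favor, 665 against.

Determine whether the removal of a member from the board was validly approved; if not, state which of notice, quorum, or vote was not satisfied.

Invalid — notice requirement not satisfied.

Notice: 42 days given; 45 required. Not satisfied.
Quorum: 50% of 6,670 = 3,335; 3,343 present. Satisfied.
Vote: requires three-fourths of those present (3,343); 3/4 of 3343 = 2507.25, rounded up to 2508, so 2,508 needed; 2,678 in favor. Satisfied.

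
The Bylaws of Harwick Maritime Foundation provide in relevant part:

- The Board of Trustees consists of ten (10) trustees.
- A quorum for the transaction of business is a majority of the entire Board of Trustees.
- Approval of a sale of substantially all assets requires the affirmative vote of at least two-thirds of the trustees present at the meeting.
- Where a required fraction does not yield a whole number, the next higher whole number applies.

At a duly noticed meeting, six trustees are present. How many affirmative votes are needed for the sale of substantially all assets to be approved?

4

The sale of substantially all assets requires two-thirds of the trustees present (6).
2/3 of 6 = 4.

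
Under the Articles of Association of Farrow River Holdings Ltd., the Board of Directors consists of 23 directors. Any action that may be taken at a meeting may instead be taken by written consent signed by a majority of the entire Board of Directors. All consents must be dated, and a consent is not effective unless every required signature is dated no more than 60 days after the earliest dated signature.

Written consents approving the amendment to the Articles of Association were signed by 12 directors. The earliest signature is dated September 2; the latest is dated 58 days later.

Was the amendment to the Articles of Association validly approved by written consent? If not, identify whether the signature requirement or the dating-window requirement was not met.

Effective — both the signature and dating-window requirements are satisfied.

Signatures required: a majority of 23 — a majority of 23 is 12, so 12 needed; 12 signed. Sufficient.
Dating window: the latest signature is 58 days after the earliest; the limit is 60 days. Within the window.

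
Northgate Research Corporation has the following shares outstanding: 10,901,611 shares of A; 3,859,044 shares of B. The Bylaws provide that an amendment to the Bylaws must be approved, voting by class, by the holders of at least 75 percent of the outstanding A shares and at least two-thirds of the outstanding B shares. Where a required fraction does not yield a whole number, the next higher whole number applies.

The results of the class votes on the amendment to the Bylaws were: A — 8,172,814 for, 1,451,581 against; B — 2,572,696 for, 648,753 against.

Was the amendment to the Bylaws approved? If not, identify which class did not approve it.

A: 3/4 of 10901611 = 8176208.25, rounded up to 8176209; 8,176,209 required, 8,172,814 in favor — not approved.
B: 2/3 of 3859044 = 2572696; 2,572,696 required, 2,572,696 in favor — approved.

Not approved — the A shares did not give the required vote.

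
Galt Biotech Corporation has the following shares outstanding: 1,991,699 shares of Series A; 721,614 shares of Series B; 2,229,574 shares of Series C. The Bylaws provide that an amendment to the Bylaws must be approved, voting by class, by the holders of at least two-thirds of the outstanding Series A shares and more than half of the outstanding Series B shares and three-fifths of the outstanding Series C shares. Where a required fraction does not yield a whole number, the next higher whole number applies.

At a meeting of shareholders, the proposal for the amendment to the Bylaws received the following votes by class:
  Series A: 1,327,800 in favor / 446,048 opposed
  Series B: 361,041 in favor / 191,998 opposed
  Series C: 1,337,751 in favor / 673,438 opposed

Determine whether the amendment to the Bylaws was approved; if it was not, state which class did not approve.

Approved — every class gave the required vote.

Series A: 2/3 of 1991699 = 1327799.33, rounded up to 1327800; 1,327,800 required, 1,327,800 in favor — approved.
Series B: a majority of 721614 is 360808; 360,808 required, 361,041 in favor — approved.
Series C: 3/5 of 2229574 = 1337744.40, rounded up to 1337745; 1,337,745 required, 1,337,751 in favor — approved.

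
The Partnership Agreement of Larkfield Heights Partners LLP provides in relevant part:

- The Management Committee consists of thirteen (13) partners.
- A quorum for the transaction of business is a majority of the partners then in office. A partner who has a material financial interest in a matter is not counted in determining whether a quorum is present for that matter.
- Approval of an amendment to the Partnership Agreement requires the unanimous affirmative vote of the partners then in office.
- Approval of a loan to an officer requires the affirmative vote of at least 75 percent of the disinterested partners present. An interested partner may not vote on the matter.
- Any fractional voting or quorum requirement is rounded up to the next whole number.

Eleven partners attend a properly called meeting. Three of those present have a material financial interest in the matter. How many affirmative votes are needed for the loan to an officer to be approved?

6

The loan to an officer requires three-fourths of the disinterested partners present (11 − 3 = 8).
3/4 of 8 = 6.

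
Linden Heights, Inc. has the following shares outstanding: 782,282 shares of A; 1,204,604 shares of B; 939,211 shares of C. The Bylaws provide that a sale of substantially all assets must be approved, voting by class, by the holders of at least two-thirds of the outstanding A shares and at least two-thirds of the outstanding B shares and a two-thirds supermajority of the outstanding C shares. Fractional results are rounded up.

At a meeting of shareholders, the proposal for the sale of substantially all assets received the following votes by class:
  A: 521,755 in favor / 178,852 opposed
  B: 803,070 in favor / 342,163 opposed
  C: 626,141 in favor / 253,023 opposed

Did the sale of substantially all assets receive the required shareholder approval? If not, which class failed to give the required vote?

Approved — every class gave the required vote.

A: 2/3 of 782282 = 521521.33, rounded up to 521522; 521,522 required, 521,755 in favor — approved.
B: 2/3 of 1204604 = 803069.33, rounded up to 803070; 803,070 required, 803,070 in favor — approved.
C: 2/3 of 939211 = 626140.67, rounded up to 626141; 626,141 required, 626,141 in favor — approved.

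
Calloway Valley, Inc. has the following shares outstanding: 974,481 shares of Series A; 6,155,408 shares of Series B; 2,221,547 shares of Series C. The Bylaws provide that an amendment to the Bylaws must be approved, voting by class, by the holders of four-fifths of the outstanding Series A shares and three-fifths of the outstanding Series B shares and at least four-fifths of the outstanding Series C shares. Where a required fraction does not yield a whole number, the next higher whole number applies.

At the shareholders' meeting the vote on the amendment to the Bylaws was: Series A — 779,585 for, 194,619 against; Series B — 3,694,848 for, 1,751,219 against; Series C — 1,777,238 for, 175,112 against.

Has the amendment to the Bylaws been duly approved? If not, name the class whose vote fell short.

Series A: 4/5 of 974481 = 779584.80, rounded up to 779585; 779,585 required, 779,585 in favor — approved.
Series B: 3/5 of 6155408 = 3693244.80, rounded up to 3693245; 3,693,245 required, 3,694,848 in favor — approved.
Series C: 4/5 of 2221547 = 1777237.60, rounded up to 1777238; 1,777,238 required, 1,777,238 in favor — approved.

Approved — every class gave the required vote.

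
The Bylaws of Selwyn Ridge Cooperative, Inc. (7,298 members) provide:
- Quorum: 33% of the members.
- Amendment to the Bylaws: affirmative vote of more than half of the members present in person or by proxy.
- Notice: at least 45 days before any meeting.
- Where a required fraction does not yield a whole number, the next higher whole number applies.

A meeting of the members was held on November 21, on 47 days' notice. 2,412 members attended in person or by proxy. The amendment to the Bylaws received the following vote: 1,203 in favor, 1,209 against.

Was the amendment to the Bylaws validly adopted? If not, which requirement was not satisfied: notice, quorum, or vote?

Invalid — vote requirement not satisfied.

Notice: 47 days given; 45 required. Satisfied.
Quorum: 33% of 7,298 = 2,408.34, rounded up to 2,409; 2,412 present. Satisfied.
Vote: requires a majority of those present (2,412); a majority of 2412 is 1207, so 1,207 needed; 1,203 in favor. Not satisfied.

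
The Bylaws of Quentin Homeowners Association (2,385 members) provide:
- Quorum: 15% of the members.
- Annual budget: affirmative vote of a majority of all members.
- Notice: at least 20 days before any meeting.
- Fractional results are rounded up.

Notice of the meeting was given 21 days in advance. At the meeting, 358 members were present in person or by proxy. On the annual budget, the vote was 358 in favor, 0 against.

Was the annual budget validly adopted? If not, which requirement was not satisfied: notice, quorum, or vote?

Invalid — vote requirement not satisfied.

Notice: 21 days given; 20 required. Satisfied.
Quorum: 15% of 2,385 = 357.75, rounded up to 358; 358 present. Satisfied.
Vote: requires a majority of all members (2,385); a majority of 2385 is 1193, so 1,193 needed; 358 in favor. Not satisfied.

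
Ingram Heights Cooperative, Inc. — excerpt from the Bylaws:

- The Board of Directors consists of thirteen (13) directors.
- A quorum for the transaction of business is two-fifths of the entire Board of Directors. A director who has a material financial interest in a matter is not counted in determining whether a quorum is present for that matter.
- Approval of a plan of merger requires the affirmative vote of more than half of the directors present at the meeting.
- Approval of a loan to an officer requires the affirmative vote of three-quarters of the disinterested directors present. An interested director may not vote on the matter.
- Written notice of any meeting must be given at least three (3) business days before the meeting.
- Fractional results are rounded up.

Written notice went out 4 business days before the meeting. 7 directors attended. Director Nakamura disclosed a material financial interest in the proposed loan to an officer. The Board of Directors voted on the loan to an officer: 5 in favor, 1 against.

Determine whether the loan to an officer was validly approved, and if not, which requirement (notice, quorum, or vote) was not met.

Notice: 4 business days given; 3 required (4 ≥ 3). Satisfied.
Quorum: 7 present, but the 1 interested director does not count, leaving 6. Quorum is 6. Satisfied.
Vote: the loan to an officer requires three-fourths of the disinterested directors present (7 − 1 = 6). 3/4 of 6 = 4.50, rounded up to 5, so 5 affirmative votes are needed; 5 voted in favor. Satisfied.

Valid — all requirements satisfied.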